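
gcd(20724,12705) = 33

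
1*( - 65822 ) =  - 65822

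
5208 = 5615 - 407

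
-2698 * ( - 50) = 134900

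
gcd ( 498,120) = 6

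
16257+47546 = 63803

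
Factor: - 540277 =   -  17^1*61^1*521^1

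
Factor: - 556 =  - 2^2*139^1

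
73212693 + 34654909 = 107867602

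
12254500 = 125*98036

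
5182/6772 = 2591/3386 = 0.77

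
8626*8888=76667888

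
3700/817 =3700/817= 4.53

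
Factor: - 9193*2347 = - 29^1*317^1 * 2347^1= -21575971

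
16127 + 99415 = 115542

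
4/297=4/297 = 0.01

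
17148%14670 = 2478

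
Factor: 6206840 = 2^3*5^1*155171^1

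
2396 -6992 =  - 4596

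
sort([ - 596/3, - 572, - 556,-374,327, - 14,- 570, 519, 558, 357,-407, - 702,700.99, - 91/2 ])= [ - 702,-572,-570, - 556,-407,-374, - 596/3, - 91/2, - 14,327, 357,  519, 558, 700.99]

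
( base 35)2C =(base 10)82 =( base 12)6a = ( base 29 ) 2o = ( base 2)1010010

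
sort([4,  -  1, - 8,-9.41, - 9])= [ - 9.41, - 9,-8, - 1, 4]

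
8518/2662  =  3+266/1331   =  3.20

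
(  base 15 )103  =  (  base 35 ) 6I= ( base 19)c0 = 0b11100100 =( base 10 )228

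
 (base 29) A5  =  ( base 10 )295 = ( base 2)100100111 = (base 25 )bk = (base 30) 9p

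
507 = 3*169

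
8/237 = 8/237 = 0.03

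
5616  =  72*78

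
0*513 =0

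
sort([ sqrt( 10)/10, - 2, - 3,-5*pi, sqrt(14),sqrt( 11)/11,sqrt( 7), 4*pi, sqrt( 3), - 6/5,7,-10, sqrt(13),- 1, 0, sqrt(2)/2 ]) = [ - 5*pi,  -  10,-3, - 2,-6/5, - 1,0, sqrt( 11 )/11, sqrt ( 10 ) /10,sqrt( 2) /2, sqrt (3),  sqrt( 7),  sqrt( 13 ) , sqrt( 14),7, 4 *pi ]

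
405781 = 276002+129779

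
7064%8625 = 7064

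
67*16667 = 1116689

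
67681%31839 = 4003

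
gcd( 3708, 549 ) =9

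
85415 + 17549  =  102964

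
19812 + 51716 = 71528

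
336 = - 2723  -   - 3059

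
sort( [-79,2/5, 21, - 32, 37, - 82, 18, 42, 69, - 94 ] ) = [-94 , - 82 , - 79, - 32, 2/5, 18 , 21,  37, 42,69] 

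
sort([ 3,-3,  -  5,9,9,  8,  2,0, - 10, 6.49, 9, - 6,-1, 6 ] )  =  [ - 10, - 6, -5, - 3,-1,  0, 2,3,6, 6.49,8,9,9 , 9 ] 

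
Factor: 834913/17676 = 2^( - 2)*  3^ (-2) * 491^( - 1)*834913^1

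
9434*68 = 641512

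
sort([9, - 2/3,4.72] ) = [-2/3 , 4.72 , 9] 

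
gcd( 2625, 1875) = 375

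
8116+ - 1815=6301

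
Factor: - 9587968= -2^8*13^1*43^1*67^1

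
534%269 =265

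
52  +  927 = 979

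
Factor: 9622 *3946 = 37968412 = 2^2*17^1*283^1*1973^1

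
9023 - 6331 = 2692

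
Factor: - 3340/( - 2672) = 5/4  =  2^(-2 )*5^1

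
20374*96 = 1955904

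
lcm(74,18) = 666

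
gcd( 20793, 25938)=3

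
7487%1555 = 1267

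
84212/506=42106/253 = 166.43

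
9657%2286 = 513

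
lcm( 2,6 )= 6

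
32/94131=32/94131 = 0.00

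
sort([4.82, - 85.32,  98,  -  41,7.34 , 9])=[  -  85.32, - 41, 4.82,7.34, 9,98 ]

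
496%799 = 496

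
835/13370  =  167/2674 =0.06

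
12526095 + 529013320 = 541539415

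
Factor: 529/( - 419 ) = -23^2*419^( - 1) 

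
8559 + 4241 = 12800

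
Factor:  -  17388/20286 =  - 2^1 * 3^1*7^ ( - 1) = - 6/7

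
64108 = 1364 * 47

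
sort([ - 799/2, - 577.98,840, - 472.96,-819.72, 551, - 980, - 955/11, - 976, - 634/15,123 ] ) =[ - 980,-976, - 819.72, - 577.98,-472.96, - 799/2,  -  955/11, - 634/15,123, 551,840 ] 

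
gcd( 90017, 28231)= 1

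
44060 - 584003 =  - 539943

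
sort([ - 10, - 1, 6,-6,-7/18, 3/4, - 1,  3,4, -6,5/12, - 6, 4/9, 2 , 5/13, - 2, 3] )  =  [ - 10,-6, -6  , - 6, -2,- 1, - 1, - 7/18, 5/13,5/12,4/9,3/4, 2, 3, 3 , 4, 6 ]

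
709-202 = 507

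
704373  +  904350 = 1608723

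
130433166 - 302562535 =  -172129369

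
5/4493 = 5/4493 = 0.00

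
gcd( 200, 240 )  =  40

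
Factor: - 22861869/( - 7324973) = 3^1*157^1 * 2393^(  -  1) * 3061^( - 1)*48539^1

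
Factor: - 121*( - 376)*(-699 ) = - 31801704 = -2^3*3^1*11^2*47^1*233^1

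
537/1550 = 537/1550= 0.35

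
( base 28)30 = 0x54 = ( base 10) 84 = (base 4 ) 1110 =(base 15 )59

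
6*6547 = 39282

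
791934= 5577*142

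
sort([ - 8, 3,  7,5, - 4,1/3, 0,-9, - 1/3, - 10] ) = [ - 10, - 9,- 8, - 4, - 1/3,  0, 1/3, 3, 5,7]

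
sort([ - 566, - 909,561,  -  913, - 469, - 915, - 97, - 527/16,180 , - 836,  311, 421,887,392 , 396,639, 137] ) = [ - 915,-913, - 909,- 836,- 566, - 469, - 97, - 527/16,137,180,311,392,396,421,561,639,887 ]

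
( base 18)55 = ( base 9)115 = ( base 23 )43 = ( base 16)5f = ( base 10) 95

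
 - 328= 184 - 512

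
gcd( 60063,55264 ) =1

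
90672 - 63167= 27505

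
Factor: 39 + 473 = 512 = 2^9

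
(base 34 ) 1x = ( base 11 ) 61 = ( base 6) 151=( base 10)67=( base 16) 43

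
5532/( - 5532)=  - 1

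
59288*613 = 36343544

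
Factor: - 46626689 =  - 46626689^1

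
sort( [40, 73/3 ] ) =[ 73/3, 40 ] 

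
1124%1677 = 1124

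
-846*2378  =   - 2011788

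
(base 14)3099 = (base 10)8367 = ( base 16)20AF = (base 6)102423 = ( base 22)h67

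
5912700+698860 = 6611560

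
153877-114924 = 38953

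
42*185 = 7770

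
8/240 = 1/30 = 0.03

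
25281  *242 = 6118002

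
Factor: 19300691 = 47^1*167^1*2459^1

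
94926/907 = 104+ 598/907 = 104.66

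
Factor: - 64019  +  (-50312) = -7^1 * 16333^1  =  - 114331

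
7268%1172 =236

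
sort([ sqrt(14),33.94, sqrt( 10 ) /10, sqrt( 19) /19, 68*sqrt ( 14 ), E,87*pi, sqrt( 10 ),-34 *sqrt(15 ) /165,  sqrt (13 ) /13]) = [ - 34 * sqrt( 15 ) /165, sqrt( 19 )/19, sqrt( 13)/13,sqrt ( 10) /10,E,sqrt( 10 ),sqrt( 14), 33.94, 68*sqrt(14), 87 * pi]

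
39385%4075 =2710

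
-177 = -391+214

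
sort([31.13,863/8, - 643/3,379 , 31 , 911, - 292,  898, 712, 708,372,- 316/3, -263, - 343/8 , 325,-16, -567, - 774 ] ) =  [ - 774, - 567, - 292, - 263,-643/3, -316/3, - 343/8 , - 16, 31, 31.13, 863/8 , 325,372,379,708 , 712,898,  911 ] 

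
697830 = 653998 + 43832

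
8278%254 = 150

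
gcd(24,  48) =24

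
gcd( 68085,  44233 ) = 89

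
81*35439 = 2870559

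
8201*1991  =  16328191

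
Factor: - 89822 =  - 2^1*97^1 * 463^1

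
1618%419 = 361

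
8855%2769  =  548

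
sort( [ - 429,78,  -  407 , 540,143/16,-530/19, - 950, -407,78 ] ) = [ -950,-429,-407, - 407,-530/19,143/16, 78,  78,540]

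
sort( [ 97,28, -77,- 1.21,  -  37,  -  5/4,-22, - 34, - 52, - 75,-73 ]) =[ - 77, - 75, - 73 ,-52, - 37, - 34, - 22,-5/4, - 1.21 , 28,97 ] 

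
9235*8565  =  79097775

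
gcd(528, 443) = 1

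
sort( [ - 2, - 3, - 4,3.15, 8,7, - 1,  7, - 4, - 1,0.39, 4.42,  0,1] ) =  [ - 4, - 4, - 3, - 2, - 1, - 1,0,  0.39,1,  3.15,4.42,7,7, 8]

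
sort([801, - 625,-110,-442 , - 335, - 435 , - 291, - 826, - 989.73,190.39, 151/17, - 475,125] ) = [ - 989.73, - 826, - 625,  -  475, - 442, - 435, - 335, - 291, - 110,151/17, 125,190.39, 801]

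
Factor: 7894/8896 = 3947/4448 = 2^( - 5)*139^( -1)  *  3947^1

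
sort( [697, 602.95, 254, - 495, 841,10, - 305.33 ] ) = [ -495,  -  305.33, 10, 254 , 602.95, 697, 841]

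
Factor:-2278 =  - 2^1*17^1*67^1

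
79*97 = 7663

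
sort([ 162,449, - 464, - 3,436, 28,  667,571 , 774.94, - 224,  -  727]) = [-727, - 464, - 224, - 3,28, 162,436,449,571,667,774.94] 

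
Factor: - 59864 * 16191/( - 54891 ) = 2^3*3^( - 1 )* 7^2*19^(-1 ) * 107^( - 1 )*257^1 * 1069^1 =107695336/6099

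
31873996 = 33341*956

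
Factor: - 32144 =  - 2^4*7^2 * 41^1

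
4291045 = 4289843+1202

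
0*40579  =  0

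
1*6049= 6049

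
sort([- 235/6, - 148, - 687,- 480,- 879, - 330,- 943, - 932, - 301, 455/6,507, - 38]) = [ -943, - 932,-879, - 687, - 480,-330, - 301, - 148 , - 235/6,  -  38,455/6, 507 ] 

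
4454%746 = 724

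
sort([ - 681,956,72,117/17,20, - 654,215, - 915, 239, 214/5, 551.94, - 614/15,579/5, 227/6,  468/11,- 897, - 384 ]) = [ - 915, - 897, - 681, - 654, - 384,- 614/15 , 117/17,20, 227/6,468/11,214/5,72, 579/5,215,239 , 551.94,  956]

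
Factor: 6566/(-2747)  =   - 98/41 = - 2^1*7^2*41^(  -  1) 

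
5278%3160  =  2118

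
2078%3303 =2078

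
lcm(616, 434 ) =19096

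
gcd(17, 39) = 1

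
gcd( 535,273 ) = 1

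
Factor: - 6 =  -2^1*3^1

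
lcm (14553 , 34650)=727650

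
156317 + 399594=555911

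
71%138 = 71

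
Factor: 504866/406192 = 527/424 =2^( - 3 )*17^1*31^1*53^( - 1 )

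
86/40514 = 43/20257= 0.00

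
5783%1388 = 231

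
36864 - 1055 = 35809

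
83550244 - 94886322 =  - 11336078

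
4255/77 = 4255/77  =  55.26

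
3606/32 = 1803/16 = 112.69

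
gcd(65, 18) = 1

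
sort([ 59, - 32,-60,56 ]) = [ - 60, - 32,56,59] 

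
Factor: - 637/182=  - 2^ ( - 1)*7^1=- 7/2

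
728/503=1+ 225/503 =1.45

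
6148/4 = 1537 = 1537.00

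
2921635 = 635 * 4601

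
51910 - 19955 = 31955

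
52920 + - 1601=51319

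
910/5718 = 455/2859 = 0.16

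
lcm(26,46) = 598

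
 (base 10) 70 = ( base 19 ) 3D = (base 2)1000110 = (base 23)31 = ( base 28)2e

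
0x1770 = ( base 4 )1131300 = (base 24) AA0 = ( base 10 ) 6000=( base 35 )4vf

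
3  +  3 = 6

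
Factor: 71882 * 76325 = 2^1*5^2*43^1 *71^1*127^1*283^1 = 5486393650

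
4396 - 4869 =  - 473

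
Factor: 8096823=3^2* 7^1*128521^1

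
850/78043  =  850/78043 = 0.01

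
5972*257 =1534804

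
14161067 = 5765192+8395875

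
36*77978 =2807208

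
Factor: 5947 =19^1 *313^1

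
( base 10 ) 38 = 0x26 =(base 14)2A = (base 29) 19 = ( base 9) 42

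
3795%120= 75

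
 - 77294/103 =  - 751  +  59/103 = - 750.43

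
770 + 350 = 1120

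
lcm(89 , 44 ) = 3916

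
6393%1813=954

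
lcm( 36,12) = 36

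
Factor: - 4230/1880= - 2^( - 2 ) *3^2=   - 9/4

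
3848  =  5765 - 1917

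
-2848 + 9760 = 6912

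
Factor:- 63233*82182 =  - 2^1*3^1 *37^1*1709^1*13697^1= - 5196614406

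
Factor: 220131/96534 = 2^( - 1 )*3^1*173^(-1 )*263^1 = 789/346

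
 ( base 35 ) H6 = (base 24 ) 111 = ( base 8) 1131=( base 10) 601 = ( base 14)30D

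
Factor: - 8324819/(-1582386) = 2^( - 1 )* 3^( - 1) * 13^( - 1)*1213^1*6863^1*20287^( - 1) 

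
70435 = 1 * 70435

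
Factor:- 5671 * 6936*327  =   -2^3*3^2*17^2*53^1*107^1 * 109^1 = - 12862236312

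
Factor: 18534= 2^1*3^1*3089^1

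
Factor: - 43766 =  - 2^1*79^1*277^1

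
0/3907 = 0= 0.00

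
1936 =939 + 997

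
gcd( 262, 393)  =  131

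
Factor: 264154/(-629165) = -2^1 * 5^( - 1)*11^1 * 23^( - 1)*5471^( - 1)*12007^1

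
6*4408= 26448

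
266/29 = 266/29 = 9.17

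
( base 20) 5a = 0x6e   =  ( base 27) 42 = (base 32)3e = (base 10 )110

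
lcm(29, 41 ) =1189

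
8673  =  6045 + 2628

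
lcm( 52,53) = 2756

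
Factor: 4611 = 3^1 * 29^1 * 53^1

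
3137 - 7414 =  - 4277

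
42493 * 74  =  3144482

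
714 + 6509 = 7223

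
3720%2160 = 1560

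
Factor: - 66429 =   -  3^2 *11^2*61^1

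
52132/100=13033/25=521.32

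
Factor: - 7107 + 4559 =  - 2548 = - 2^2 * 7^2*13^1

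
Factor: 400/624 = 25/39= 3^( - 1)*5^2*13^( - 1 ) 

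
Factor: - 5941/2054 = -2^( - 1 )*79^(  -  1)*457^1 = - 457/158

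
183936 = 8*22992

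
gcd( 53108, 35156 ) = 748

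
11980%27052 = 11980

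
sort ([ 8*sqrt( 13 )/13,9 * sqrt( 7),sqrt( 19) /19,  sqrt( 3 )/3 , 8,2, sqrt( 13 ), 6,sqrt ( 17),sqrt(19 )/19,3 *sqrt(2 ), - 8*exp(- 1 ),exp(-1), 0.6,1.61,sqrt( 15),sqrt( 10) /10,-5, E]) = [ - 5 , - 8*exp ( - 1), sqrt(19)/19,sqrt(19) /19, sqrt(10)/10, exp( - 1 ), sqrt (3 )/3, 0.6,1.61, 2,8*sqrt( 13)/13,  E,sqrt( 13 ), sqrt(15 ),sqrt (17),3*sqrt( 2),6,8, 9*sqrt( 7) ] 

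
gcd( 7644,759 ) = 3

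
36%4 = 0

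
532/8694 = 38/621 = 0.06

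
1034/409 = 1034/409 = 2.53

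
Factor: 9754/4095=2^1*3^( - 2 )*5^( - 1)*7^( - 1)*13^(  -  1)*4877^1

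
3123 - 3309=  - 186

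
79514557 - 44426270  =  35088287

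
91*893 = 81263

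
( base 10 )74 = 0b1001010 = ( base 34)26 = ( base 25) 2o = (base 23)35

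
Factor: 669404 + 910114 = 1579518 = 2^1*3^2*87751^1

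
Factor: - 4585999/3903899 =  - 11^1*83^1*5023^1 * 3903899^(-1 )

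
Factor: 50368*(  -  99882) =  - 2^7*3^2*31^1*179^1*787^1 = -5030856576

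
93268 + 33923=127191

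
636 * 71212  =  45290832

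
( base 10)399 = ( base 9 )483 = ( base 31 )CR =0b110001111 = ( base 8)617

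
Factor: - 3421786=-2^1*19^1*53^1 * 1699^1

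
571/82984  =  571/82984= 0.01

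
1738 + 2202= 3940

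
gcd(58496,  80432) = 7312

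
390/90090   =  1/231=0.00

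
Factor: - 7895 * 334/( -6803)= 2^1*5^1 * 167^1*1579^1 * 6803^( - 1 ) =2636930/6803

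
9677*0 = 0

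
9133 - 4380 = 4753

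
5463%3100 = 2363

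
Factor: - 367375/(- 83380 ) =73475/16676 = 2^(-2 )*5^2*11^( - 1 )*379^(- 1)*2939^1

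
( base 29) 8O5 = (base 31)7mk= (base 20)ib9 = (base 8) 16405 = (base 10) 7429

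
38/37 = 38/37 = 1.03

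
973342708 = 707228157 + 266114551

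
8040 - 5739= 2301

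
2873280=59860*48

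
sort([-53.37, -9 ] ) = [ - 53.37,- 9] 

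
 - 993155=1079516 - 2072671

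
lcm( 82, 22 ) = 902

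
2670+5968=8638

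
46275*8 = 370200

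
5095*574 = 2924530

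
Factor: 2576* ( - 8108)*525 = -10965259200 = -2^6*3^1*5^2 * 7^2*23^1*2027^1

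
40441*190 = 7683790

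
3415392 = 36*94872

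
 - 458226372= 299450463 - 757676835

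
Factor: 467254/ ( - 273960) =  - 307/180 = - 2^( - 2 )*3^( - 2 ) * 5^(-1 )*307^1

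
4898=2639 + 2259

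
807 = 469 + 338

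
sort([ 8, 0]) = [0, 8]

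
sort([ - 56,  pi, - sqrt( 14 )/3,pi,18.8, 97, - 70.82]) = [ - 70.82,- 56, - sqrt(14 ) /3,pi, pi,18.8,97] 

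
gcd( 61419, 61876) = 1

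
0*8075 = 0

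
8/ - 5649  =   - 8/5649 = - 0.00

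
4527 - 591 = 3936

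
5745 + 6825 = 12570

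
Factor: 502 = 2^1*251^1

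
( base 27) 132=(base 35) n7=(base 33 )ok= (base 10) 812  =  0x32c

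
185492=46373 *4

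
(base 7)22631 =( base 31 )617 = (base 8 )13254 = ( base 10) 5804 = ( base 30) 6de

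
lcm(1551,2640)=124080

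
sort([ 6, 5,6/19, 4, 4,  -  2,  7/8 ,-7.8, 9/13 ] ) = [ - 7.8, - 2,6/19,9/13, 7/8,  4, 4, 5, 6]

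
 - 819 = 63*( - 13)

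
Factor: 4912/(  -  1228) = - 2^2 = - 4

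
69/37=69/37 = 1.86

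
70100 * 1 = 70100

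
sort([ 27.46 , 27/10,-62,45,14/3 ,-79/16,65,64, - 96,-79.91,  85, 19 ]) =[ - 96, - 79.91,- 62 ,  -  79/16, 27/10,14/3,19,  27.46,  45  ,  64 , 65  ,  85 ]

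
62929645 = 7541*8345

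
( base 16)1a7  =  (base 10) 423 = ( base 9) 520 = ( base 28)F3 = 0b110100111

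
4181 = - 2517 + 6698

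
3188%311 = 78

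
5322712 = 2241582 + 3081130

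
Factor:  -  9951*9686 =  -2^1*3^1 * 29^1 * 31^1*107^1*167^1=-96385386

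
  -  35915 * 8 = -287320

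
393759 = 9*43751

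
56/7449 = 56/7449  =  0.01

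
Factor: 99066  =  2^1 *3^1*11^1*19^1*79^1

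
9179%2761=896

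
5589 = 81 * 69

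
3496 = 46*76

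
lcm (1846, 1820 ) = 129220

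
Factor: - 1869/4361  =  -3/7 = - 3^1*7^( - 1 ) 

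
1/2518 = 1/2518  =  0.00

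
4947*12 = 59364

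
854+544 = 1398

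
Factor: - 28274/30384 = -67/72= - 2^( - 3 )*3^( - 2)*67^1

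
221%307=221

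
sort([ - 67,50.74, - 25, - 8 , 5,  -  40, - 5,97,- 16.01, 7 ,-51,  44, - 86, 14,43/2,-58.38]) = [-86,- 67, - 58.38,-51, - 40 ,-25, - 16.01,-8,-5,5, 7, 14, 43/2,44,50.74,97] 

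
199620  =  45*4436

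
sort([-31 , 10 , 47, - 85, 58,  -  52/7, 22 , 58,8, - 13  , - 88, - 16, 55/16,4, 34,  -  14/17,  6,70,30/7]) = [-88,-85 , - 31,-16,-13,-52/7, - 14/17, 55/16 , 4 , 30/7 , 6,8 , 10, 22,34,  47,58,58,70 ] 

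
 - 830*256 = - 212480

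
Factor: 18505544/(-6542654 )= - 9252772/3271327 =- 2^2*17^( - 1 )*19^1*211^1*577^1*192431^( - 1) 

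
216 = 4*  54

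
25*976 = 24400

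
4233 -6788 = -2555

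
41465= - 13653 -  -  55118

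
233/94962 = 233/94962= 0.00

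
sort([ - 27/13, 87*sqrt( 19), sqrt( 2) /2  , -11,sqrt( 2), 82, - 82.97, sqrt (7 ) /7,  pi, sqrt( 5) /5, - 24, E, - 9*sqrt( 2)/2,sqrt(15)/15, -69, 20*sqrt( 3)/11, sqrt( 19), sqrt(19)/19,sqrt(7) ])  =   [-82.97,- 69, - 24, - 11, - 9*sqrt( 2) /2, - 27/13, sqrt(19) /19,  sqrt(15)/15, sqrt(7) /7,sqrt(5)/5,sqrt(2 )/2,sqrt( 2), sqrt(7 ),  E , pi, 20*sqrt(3 )/11, sqrt(19), 82,  87* sqrt( 19)]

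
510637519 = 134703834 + 375933685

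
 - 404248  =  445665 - 849913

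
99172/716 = 138 + 91/179 = 138.51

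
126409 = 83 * 1523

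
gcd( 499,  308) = 1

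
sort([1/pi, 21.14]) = [ 1/pi,21.14]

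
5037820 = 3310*1522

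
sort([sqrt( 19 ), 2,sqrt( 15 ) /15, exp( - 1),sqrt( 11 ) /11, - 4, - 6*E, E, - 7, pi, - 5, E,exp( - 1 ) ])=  [  -  6*E, - 7, - 5,- 4, sqrt( 15)/15, sqrt(11) /11,exp( - 1 ),exp(- 1) , 2, E,E,pi,  sqrt( 19)]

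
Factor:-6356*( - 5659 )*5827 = 209589055508 = 2^2* 7^1*227^1*5659^1*5827^1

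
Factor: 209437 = 19^1*73^1*151^1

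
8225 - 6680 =1545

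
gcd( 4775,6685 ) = 955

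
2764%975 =814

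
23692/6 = 11846/3 = 3948.67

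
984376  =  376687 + 607689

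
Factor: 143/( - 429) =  - 1/3 = -3^( - 1 ) 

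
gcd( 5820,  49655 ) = 5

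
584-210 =374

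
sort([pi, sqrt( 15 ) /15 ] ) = [ sqrt(15)/15 , pi ] 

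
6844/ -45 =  - 153+41/45 = -  152.09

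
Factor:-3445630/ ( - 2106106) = 5^1*23^1 * 71^1*211^1*227^( - 1)*4639^( - 1)= 1722815/1053053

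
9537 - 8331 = 1206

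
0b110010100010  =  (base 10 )3234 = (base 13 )161A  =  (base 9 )4383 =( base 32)352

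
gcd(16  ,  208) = 16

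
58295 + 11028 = 69323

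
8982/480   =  1497/80 = 18.71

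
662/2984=331/1492=0.22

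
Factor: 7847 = 7^1*19^1*59^1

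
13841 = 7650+6191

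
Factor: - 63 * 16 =-1008=-2^4*3^2*  7^1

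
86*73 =6278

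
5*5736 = 28680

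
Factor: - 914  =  -2^1*457^1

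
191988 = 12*15999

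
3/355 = 3/355 = 0.01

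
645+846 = 1491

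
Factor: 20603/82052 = 2^( - 2 )*11^1*73^(-1)* 281^( - 1)*1873^1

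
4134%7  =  4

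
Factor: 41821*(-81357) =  - 3402431097 = -3^1*13^1 * 47^1*577^1*3217^1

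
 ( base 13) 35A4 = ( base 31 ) 7R6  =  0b1110110010010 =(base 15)239A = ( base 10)7570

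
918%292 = 42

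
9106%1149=1063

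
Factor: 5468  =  2^2*1367^1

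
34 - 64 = -30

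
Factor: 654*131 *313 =2^1*3^1*109^1*131^1*313^1 = 26815962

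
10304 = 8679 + 1625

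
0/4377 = 0 = 0.00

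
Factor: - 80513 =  - 80513^1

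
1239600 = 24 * 51650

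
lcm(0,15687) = 0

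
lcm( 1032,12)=1032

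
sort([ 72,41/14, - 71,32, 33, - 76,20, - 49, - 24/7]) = [-76, - 71,-49, - 24/7,41/14,20,32,33,72] 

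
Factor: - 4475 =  - 5^2*179^1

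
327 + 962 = 1289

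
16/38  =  8/19 =0.42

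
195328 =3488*56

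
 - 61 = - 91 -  - 30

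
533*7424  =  3956992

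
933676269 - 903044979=30631290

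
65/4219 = 65/4219 = 0.02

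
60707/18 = 3372+11/18 = 3372.61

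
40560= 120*338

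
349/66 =5 + 19/66 = 5.29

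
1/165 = 1/165 = 0.01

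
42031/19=42031/19 = 2212.16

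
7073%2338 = 59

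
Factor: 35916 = 2^2*3^1*41^1*73^1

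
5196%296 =164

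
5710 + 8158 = 13868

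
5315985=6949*765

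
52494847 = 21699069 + 30795778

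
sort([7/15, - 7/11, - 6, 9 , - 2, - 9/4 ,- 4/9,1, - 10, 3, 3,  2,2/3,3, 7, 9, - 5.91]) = [ - 10, - 6 , - 5.91, - 9/4, - 2,-7/11 ,-4/9,7/15,2/3,1  ,  2,3,3,3, 7,9,9 ]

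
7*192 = 1344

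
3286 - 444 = 2842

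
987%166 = 157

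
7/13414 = 7/13414 = 0.00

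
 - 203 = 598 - 801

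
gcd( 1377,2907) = 153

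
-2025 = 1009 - 3034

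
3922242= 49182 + 3873060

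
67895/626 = 108 + 287/626 = 108.46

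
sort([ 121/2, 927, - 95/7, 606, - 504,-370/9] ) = [ - 504, - 370/9, - 95/7,121/2,606,927] 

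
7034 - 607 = 6427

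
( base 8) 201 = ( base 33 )3u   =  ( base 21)63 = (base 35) 3O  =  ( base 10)129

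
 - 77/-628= 77/628 =0.12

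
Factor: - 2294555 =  - 5^1 * 37^1*79^1 * 157^1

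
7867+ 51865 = 59732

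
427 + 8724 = 9151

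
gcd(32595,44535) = 15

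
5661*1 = 5661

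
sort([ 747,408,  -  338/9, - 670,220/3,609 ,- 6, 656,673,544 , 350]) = [-670,-338/9 , - 6,220/3, 350,408,544,609,656, 673,747 ] 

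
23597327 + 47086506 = 70683833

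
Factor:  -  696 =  - 2^3 * 3^1*29^1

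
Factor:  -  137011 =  - 7^1*23^2*37^1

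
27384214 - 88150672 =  - 60766458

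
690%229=3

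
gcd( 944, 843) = 1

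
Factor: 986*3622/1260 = 892823/315 =3^ (-2 )*5^ ( - 1 ) * 7^ (-1)*17^1*29^1*1811^1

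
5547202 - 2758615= 2788587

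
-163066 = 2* (  -  81533 ) 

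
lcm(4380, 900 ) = 65700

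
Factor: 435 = 3^1*5^1* 29^1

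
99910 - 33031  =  66879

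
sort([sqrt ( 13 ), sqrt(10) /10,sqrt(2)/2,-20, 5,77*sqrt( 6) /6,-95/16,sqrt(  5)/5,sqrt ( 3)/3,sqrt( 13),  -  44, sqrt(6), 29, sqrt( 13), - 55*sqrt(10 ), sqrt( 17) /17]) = [-55*sqrt(10 ), - 44,- 20,-95/16,  sqrt ( 17 ) /17,sqrt(10)/10,sqrt (5)/5,sqrt(3) /3,sqrt( 2)/2,sqrt(6),sqrt(13 ) , sqrt(13), sqrt(13),5, 29,77*sqrt ( 6) /6 ]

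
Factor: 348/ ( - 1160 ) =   -  2^(  -  1) * 3^1 * 5^ ( - 1) = -3/10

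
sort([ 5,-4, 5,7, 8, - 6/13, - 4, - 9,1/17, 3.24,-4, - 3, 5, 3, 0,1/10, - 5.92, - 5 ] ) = [-9, - 5.92, - 5, - 4, -4,-4 ,  -  3, - 6/13, 0, 1/17,  1/10, 3, 3.24, 5 , 5 , 5,7, 8]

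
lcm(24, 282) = 1128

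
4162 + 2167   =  6329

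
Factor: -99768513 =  - 3^1*13^1  *  337^1*7591^1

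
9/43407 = 1/4823 = 0.00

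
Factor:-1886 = -2^1*23^1*41^1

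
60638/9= 60638/9 = 6737.56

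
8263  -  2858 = 5405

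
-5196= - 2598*2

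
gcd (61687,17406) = 1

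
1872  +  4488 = 6360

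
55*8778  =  482790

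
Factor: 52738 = 2^1*7^1*3767^1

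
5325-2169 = 3156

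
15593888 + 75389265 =90983153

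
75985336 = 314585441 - 238600105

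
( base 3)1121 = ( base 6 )111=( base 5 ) 133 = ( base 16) 2B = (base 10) 43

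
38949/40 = 38949/40=973.73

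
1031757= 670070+361687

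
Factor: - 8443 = - 8443^1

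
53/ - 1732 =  - 53/1732 =-0.03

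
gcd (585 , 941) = 1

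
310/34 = 9+2/17 = 9.12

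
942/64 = 471/32 = 14.72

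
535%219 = 97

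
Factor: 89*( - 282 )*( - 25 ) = 2^1*3^1 * 5^2*  47^1 * 89^1 = 627450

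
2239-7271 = -5032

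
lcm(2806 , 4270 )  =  98210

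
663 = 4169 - 3506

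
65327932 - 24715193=40612739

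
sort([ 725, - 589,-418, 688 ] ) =[-589, - 418, 688,725] 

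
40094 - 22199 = 17895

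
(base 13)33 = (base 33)19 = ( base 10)42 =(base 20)22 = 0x2A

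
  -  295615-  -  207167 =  - 88448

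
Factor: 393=3^1*131^1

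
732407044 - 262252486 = 470154558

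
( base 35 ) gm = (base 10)582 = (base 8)1106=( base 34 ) h4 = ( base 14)2d8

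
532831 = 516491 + 16340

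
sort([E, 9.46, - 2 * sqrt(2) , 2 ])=[  -  2 * sqrt(2 ), 2 , E, 9.46]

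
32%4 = 0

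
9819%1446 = 1143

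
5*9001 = 45005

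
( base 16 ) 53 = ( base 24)3B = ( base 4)1103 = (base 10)83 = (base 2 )1010011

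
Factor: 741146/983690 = 5^ ( - 1) * 7^1*167^1*317^1 * 98369^( - 1) = 370573/491845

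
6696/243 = 248/9=27.56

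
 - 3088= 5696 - 8784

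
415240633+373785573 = 789026206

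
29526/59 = 500 + 26/59 = 500.44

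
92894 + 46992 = 139886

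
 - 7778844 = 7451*( - 1044 ) 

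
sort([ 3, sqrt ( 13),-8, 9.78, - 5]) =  [  -  8, - 5,3,sqrt(13), 9.78 ]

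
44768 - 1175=43593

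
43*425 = 18275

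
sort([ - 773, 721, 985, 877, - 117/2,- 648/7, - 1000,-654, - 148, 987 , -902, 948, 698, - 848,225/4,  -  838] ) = [ - 1000, - 902, - 848, - 838,  -  773, - 654, - 148 , -648/7, - 117/2, 225/4,698, 721, 877,948 , 985, 987 ]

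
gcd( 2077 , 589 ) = 31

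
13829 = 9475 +4354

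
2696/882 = 3+25/441 = 3.06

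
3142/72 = 1571/36 = 43.64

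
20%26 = 20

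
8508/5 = 8508/5  =  1701.60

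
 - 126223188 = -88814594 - 37408594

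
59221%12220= 10341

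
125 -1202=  - 1077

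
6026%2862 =302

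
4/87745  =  4/87745 = 0.00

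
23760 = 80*297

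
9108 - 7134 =1974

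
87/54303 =29/18101 = 0.00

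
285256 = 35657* 8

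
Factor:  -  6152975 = -5^2*246119^1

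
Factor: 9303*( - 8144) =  - 75763632=- 2^4*3^1 *7^1 *443^1 * 509^1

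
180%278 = 180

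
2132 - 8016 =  - 5884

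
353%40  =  33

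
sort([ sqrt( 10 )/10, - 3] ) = [ - 3, sqrt( 10)/10] 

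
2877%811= 444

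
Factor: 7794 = 2^1* 3^2 * 433^1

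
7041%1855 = 1476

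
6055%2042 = 1971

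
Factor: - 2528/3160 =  - 4/5 = - 2^2*5^( - 1 )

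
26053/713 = 36  +  385/713 = 36.54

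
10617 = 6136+4481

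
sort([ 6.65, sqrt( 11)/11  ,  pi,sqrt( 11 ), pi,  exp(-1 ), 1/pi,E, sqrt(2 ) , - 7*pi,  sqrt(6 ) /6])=[ - 7*pi, sqrt(  11)/11,  1/pi, exp(-1), sqrt(6)/6, sqrt(2),E,pi, pi,sqrt(11), 6.65] 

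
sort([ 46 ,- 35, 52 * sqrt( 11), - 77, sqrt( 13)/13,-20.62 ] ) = [  -  77, - 35, -20.62, sqrt( 13 )/13,46 , 52*sqrt(11 )]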